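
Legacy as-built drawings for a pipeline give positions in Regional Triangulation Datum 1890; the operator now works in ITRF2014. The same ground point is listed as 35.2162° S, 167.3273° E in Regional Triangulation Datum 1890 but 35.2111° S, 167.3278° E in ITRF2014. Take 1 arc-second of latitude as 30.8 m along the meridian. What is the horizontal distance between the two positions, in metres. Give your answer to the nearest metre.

567 m

Δφ = -35.2111° − -35.2162° = +0.0051°; Δλ = 167.3278° − 167.3273° = +0.0005°.
1° of latitude = 3600 × 30.80 = 110880 m.
ΔN = Δφ × 110880 = 565.5 m; ΔE = Δλ × 110880 × cos(-35.2162°) = +0.0005 × 110880 × 0.816982 = 45.3 m.
Distance = √(ΔE² + ΔN²) = √(45.3² + 565.5²) = 567.3 m.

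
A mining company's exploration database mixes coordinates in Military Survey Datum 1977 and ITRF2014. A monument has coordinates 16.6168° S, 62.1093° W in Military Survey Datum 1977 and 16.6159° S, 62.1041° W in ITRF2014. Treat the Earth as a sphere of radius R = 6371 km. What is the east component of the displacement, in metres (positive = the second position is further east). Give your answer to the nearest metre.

ΔE = 554 m

Δφ = -16.6159° − -16.6168° = +0.0009°; Δλ = -62.1041° − -62.1093° = +0.0052°.
1° along a meridian = πR/180 = 111195 m.
ΔN = Δφ × 111195 = 100.1 m; ΔE = Δλ × 111195 × cos(-16.6168°) = +0.0052 × 111195 × 0.958239 = 554.1 m.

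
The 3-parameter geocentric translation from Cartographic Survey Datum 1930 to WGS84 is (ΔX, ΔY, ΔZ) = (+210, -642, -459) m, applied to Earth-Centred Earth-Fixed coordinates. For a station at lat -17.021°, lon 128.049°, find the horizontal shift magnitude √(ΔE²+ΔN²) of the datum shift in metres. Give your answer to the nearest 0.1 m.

The local east axis at (φ, λ) is (−sin λ, cos λ, 0), so ΔE = −sin(128.049°)·210 + cos(128.049°)·(-642) = 230.32 m.
The local north axis is (−sin φ cos λ, −sin φ sin λ, cos φ), giving ΔN = -37.887 − 147.990 − 438.895 = -624.77 m.
Horizontal magnitude = √(ΔE² + ΔN²) = √(230.32² + (-624.77)²) = 665.87 m.

665.9 m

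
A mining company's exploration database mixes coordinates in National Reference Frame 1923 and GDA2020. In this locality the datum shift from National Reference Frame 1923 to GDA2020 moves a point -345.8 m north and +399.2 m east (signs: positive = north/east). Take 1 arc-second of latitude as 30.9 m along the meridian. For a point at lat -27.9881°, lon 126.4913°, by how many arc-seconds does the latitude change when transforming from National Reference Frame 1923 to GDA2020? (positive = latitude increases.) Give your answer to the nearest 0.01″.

Δφ = -11.19″

1″ of latitude = 30.90 m, so Δφ = -345.8 / 30.90 = -11.191″.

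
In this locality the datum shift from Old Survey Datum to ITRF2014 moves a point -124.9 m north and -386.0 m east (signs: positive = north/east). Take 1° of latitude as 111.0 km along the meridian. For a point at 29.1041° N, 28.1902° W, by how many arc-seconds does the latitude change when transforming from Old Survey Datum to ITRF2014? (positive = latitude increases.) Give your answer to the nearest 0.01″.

1° of latitude = 111.0 km, so Δφ = -124.9 / 111000 = -0.0011252° = -4.051″.

Δφ = -4.05″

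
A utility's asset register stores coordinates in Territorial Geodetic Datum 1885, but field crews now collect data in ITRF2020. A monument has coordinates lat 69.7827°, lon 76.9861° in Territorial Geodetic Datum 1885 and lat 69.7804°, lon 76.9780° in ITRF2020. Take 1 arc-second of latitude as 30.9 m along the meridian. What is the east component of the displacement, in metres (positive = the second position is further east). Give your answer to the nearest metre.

ΔE = -311 m

Δφ = 69.7804° − 69.7827° = -0.0023°; Δλ = 76.9780° − 76.9861° = -0.0081°.
1° of latitude = 3600 × 30.90 = 111240 m.
ΔN = Δφ × 111240 = -255.9 m; ΔE = Δλ × 111240 × cos(69.7827°) = -0.0081 × 111240 × 0.345582 = -311.4 m.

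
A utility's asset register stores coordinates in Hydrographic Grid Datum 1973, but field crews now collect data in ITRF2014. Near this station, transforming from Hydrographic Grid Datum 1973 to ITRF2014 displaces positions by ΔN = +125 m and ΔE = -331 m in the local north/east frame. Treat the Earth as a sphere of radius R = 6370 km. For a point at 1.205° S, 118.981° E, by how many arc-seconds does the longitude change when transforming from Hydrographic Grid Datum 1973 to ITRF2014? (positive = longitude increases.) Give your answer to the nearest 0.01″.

At latitude -1.205°, cos φ = 0.999779.
One radian of longitude at latitude φ spans R cos φ, so Δλ = ΔE / (R cos φ) = -331.0 / (6370000 × 0.999779) = -5.1974e-05 rad = -10.720″.

Δλ = -10.72″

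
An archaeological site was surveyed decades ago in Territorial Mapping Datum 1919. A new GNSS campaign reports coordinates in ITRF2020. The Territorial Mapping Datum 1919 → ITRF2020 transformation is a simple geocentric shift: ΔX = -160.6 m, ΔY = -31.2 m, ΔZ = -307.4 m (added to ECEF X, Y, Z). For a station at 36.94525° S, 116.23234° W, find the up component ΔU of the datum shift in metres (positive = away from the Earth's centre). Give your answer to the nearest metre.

The local up (radial) axis is (cos φ cos λ, cos φ sin λ, sin φ), giving ΔU = 56.734 + 22.367 + 184.763 = 263.86 m.

ΔU = 264 m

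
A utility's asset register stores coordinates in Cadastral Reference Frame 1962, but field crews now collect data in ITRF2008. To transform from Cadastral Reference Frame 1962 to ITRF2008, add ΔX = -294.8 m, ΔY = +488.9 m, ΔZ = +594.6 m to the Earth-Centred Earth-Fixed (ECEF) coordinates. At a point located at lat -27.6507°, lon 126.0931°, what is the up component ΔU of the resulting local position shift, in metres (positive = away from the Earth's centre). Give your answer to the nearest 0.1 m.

At φ = -27.6507°, λ = 126.0931°: sin φ = -0.464080, cos φ = 0.885793, sin λ = 0.808061, cos λ = -0.589099.
ΔU = cos φ cos λ·ΔX + cos φ sin λ·ΔY + sin φ·ΔZ = (0.885793)(-0.589099)(-294.8) + (0.885793)(0.808061)(488.9) + (-0.464080)(594.6) = 227.83 m.

ΔU = 227.8 m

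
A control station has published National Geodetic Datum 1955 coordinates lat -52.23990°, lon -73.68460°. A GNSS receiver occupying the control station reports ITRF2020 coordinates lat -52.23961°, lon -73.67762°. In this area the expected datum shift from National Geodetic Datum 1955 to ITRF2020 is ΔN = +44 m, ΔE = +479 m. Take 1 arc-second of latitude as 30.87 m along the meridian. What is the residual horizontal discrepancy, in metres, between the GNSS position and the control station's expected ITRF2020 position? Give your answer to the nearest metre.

Observed coordinate differences: Δφ = +0.00029°, Δλ = +0.00698°.
Converting to metres (1° lat = 111132 m, cos φ = 0.612357): observed ΔN = 32.2 m, observed ΔE = 475.0 m.
Subtracting the expected shift leaves a residual of 32.2 − (44) = -11.8 m north and 475.0 − (479) = -4.0 m east.
Residual distance = √((-11.8)² + (-4.0)²) = 12.4 m.

12 m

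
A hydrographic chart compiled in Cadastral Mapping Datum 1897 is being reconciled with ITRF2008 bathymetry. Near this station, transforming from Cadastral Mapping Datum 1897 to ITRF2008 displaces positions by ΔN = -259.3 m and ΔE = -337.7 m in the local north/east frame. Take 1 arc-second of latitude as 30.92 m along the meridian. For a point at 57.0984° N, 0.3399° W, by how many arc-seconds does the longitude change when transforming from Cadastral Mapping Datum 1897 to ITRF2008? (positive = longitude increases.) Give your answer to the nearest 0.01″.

At latitude 57.0984°, cos φ = 0.543198.
1″ of longitude at this latitude = 30.92 × cos φ = 16.7957 m, so Δλ = -337.7 / 16.7957 = -20.106″.

Δλ = -20.11″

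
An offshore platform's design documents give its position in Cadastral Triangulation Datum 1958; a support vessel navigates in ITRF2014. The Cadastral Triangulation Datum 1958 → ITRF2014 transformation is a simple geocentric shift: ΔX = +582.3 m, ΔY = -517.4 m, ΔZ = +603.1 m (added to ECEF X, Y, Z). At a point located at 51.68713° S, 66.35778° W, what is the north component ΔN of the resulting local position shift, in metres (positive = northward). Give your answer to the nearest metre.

At φ = -51.68713°, λ = -66.35778°: sin φ = -0.784637, cos φ = 0.619955, sin λ = -0.916067, cos λ = 0.401024.
ΔN = −sin φ cos λ·ΔX − sin φ sin λ·ΔY + cos φ·ΔZ = −(-0.784637)(0.401024)(582.3) − (-0.784637)(-0.916067)(-517.4) + (0.619955)(603.1) = 929.02 m.

ΔN = 929 m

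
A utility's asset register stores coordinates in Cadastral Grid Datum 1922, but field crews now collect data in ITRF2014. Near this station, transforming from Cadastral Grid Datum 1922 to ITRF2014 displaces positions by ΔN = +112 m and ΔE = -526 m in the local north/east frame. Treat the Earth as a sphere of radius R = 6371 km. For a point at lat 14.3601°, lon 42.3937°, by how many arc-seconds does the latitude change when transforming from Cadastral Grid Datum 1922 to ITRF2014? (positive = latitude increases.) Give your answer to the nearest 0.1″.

On a sphere of radius R, 1 rad of latitude = R, so Δφ = ΔN / R = 112.0 / 6371000 = 1.7580e-05 rad = 3.626″.

Δφ = 3.6″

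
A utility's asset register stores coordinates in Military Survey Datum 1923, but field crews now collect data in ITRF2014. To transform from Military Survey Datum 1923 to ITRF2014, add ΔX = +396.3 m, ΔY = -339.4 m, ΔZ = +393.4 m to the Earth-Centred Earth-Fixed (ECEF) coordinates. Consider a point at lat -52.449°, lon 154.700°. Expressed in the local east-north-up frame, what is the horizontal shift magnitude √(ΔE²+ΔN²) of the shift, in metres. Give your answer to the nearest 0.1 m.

210.4 m

At φ = -52.449°, λ = 154.700°: sin φ = -0.792811, cos φ = 0.609467, sin λ = 0.427358, cos λ = -0.904083.
ΔE = −sin λ·ΔX + cos λ·ΔY = −(0.427358)·(396.3) + (-0.904083)·(-339.4) = 137.48 m.
ΔN = −sin φ cos λ·ΔX − sin φ sin λ·ΔY + cos φ·ΔZ = −(-0.792811)(-0.904083)(396.3) − (-0.792811)(0.427358)(-339.4) + (0.609467)(393.4) = -159.28 m.
Horizontal magnitude = √(ΔE² + ΔN²) = √(137.48² + (-159.28)²) = 210.41 m.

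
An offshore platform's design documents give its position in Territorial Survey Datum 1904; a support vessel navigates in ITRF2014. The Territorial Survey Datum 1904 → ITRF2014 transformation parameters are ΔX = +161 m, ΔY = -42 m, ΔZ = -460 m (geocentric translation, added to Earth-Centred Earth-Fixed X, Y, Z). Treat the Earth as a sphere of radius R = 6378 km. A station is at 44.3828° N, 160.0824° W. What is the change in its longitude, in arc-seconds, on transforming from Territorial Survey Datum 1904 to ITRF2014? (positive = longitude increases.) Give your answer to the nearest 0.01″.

Δλ = 4.27″

sin φ = 0.699449, cos φ = 0.714683, sin λ = -0.340668, cos λ = -0.940184.
East component: ΔE = −sin λ·ΔX + cos λ·ΔY = −(-0.340668)(161) + (-0.940184)(-42) = 94.34 m.
1° of latitude spans πR/180 = 111317 m; at latitude φ, 1° of longitude spans that × cos φ = 79556.4 m, so Δλ = 94.34 / 79556.4 × 3600 = 4.269″.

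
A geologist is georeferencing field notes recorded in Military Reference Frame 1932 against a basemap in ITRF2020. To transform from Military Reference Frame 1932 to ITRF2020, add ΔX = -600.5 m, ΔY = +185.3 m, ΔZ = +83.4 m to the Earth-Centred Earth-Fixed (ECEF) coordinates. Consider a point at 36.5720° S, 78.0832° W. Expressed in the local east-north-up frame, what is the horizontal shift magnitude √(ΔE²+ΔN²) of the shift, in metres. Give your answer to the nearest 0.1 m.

561.2 m

At φ = -36.5720°, λ = -78.0832°: sin φ = -0.595832, cos φ = 0.803109, sin λ = -0.978448, cos λ = 0.206491.
ΔE = −sin λ·ΔX + cos λ·ΔY = −(-0.978448)·(-600.5) + (0.206491)·(185.3) = -549.30 m.
ΔN = −sin φ cos λ·ΔX − sin φ sin λ·ΔY + cos φ·ΔZ = −(-0.595832)(0.206491)(-600.5) − (-0.595832)(-0.978448)(185.3) + (0.803109)(83.4) = -114.93 m.
Horizontal magnitude = √(ΔE² + ΔN²) = √((-549.30)² + (-114.93)²) = 561.19 m.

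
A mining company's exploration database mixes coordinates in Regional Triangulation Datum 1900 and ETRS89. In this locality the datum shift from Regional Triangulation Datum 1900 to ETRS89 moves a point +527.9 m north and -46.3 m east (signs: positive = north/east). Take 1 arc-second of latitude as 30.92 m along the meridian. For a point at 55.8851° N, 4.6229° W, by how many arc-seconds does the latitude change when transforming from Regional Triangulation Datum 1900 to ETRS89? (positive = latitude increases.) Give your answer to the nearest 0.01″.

1″ of latitude = 30.92 m, so Δφ = 527.9 / 30.92 = 17.073″.

Δφ = 17.07″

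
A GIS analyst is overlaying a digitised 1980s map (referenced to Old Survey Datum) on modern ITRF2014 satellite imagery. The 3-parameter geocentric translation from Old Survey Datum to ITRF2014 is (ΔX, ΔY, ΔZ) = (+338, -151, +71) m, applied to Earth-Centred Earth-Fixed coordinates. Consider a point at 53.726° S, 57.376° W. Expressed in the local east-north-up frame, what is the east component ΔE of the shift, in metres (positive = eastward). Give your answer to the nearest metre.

At φ = -53.726°, λ = -57.376°: sin φ = -0.806197, cos φ = 0.591647, sin λ = -0.842227, cos λ = 0.539124.
ΔE = −sin λ·ΔX + cos λ·ΔY = −(-0.842227)·(338) + (0.539124)·(-151) = 203.26 m.

ΔE = 203 m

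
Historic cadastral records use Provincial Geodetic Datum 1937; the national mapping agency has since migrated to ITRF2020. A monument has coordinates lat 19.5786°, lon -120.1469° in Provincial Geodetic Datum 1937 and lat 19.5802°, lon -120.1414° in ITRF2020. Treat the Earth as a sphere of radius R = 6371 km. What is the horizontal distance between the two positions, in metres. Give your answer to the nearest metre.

603 m

Δφ = 19.5802° − 19.5786° = +0.0016°; Δλ = -120.1414° − -120.1469° = +0.0055°.
1° along a meridian = πR/180 = 111195 m.
ΔN = Δφ × 111195 = 177.9 m; ΔE = Δλ × 111195 × cos(19.5786°) = +0.0055 × 111195 × 0.942183 = 576.2 m.
Distance = √(ΔE² + ΔN²) = √(576.2² + 177.9²) = 603.1 m.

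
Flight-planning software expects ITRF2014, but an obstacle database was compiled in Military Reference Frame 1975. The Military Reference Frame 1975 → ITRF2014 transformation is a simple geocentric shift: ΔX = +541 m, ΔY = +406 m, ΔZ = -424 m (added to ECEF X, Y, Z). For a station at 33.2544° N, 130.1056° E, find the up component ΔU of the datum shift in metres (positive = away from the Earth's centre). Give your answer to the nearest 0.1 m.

The local up (radial) axis is (cos φ cos λ, cos φ sin λ, sin φ), giving ΔU = -291.441 + 259.681 − 232.504 = -264.26 m.

ΔU = -264.3 m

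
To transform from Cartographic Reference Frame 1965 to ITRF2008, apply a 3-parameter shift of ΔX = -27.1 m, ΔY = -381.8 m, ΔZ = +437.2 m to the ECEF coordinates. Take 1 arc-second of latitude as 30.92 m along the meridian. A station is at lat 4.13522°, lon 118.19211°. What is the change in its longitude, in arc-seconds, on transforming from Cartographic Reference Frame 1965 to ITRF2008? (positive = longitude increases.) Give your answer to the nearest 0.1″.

sin φ = 0.072111, cos φ = 0.997397, sin λ = 0.881369, cos λ = -0.472429.
East component: ΔE = −sin λ·ΔX + cos λ·ΔY = −(0.881369)(-27.1) + (-0.472429)(-381.8) = 204.26 m.
1° of latitude spans 3600 × 30.92 = 111312 m; at latitude φ, 1° of longitude spans that × cos φ = 111022.2 m, so Δλ = 204.26 / 111022.2 × 3600 = 6.623″.

Δλ = 6.6″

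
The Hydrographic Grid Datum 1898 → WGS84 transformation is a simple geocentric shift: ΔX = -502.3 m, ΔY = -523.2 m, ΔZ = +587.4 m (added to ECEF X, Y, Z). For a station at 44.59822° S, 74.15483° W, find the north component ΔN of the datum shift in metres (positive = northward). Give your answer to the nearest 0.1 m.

The local north axis is (−sin φ cos λ, −sin φ sin λ, cos φ), giving ΔN = -96.295 + 353.397 + 418.257 = 675.36 m.

ΔN = 675.4 m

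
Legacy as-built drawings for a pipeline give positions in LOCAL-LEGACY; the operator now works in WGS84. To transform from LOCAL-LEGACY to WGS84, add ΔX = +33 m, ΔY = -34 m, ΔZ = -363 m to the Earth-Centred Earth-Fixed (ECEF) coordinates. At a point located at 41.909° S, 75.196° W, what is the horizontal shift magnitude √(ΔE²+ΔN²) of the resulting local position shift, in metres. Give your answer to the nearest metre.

The local east axis at (φ, λ) is (−sin λ, cos λ, 0), so ΔE = −sin(-75.196°)·33 + cos(-75.196°)·(-34) = 23.22 m.
The local north axis is (−sin φ cos λ, −sin φ sin λ, cos φ), giving ΔN = 5.632 + 21.956 − 270.147 = -242.56 m.
Horizontal magnitude = √(ΔE² + ΔN²) = √(23.22² + (-242.56)²) = 243.67 m.

244 m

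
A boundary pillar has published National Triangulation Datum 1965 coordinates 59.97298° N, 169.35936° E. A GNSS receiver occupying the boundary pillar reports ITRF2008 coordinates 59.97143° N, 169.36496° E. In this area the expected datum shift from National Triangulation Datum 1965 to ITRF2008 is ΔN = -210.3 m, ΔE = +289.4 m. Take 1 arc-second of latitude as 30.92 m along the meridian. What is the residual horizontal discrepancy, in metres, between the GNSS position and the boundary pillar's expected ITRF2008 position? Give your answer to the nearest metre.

44 m

Observed coordinate differences: Δφ = -0.00155°, Δλ = +0.00560°.
Converting to metres (1° lat = 111312 m, cos φ = 0.500408): observed ΔN = -172.5 m, observed ΔE = 311.9 m.
Subtracting the expected shift leaves a residual of -172.5 − (-210.3) = 37.8 m north and 311.9 − (289.4) = 22.5 m east.
Residual distance = √(37.8² + 22.5²) = 44.0 m.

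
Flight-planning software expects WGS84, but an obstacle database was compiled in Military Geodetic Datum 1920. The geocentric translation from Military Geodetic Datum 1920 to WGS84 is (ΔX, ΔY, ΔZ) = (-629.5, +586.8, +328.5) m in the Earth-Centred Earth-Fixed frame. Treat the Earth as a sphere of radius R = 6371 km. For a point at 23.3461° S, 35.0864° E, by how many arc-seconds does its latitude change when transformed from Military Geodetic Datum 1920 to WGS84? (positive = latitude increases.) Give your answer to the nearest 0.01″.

sin φ = -0.396284, cos φ = 0.918128, sin λ = 0.574811, cos λ = 0.818286.
North component: ΔN = −sin φ cos λ·ΔX − sin φ sin λ·ΔY + cos φ·ΔZ = −(-0.396284)(0.818286)(-629.5) − (-0.396284)(0.574811)(586.8) + (0.918128)(328.5) = 231.14 m.
1° of latitude spans πR/180 = 111195 m, so Δφ = 231.14 / 111195 × 3600 = 7.483″.

Δφ = 7.48″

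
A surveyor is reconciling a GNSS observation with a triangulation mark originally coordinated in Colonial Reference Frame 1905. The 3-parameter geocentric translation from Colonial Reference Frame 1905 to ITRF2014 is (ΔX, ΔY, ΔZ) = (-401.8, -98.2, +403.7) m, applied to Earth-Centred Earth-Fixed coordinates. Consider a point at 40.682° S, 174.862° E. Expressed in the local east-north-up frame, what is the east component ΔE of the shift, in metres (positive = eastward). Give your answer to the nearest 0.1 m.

The local east axis at (φ, λ) is (−sin λ, cos λ, 0), so ΔE = −sin(174.862°)·(-401.8) + cos(174.862°)·(-98.2) = 133.79 m.

ΔE = 133.8 m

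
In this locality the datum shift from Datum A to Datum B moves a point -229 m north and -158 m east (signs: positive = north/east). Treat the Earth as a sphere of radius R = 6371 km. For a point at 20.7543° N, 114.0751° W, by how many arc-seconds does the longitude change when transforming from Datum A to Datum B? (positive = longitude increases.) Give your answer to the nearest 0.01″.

Δλ = -5.47″

At latitude 20.7543°, cos φ = 0.935109.
One radian of longitude at latitude φ spans R cos φ, so Δλ = ΔE / (R cos φ) = -158.0 / (6371000 × 0.935109) = -2.6521e-05 rad = -5.470″.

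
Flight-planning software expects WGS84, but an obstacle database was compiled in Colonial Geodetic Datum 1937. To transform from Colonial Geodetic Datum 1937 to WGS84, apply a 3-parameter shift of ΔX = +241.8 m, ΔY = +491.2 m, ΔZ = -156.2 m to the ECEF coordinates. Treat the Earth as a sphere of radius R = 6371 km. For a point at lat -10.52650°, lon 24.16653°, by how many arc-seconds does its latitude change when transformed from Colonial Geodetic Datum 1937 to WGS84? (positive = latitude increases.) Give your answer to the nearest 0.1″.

Δφ = -2.5″

sin φ = -0.182690, cos φ = 0.983171, sin λ = 0.409390, cos λ = 0.912359.
North component: ΔN = −sin φ cos λ·ΔX − sin φ sin λ·ΔY + cos φ·ΔZ = −(-0.182690)(0.912359)(241.8) − (-0.182690)(0.409390)(491.2) + (0.983171)(-156.2) = -76.53 m.
1° of latitude spans πR/180 = 111195 m, so Δφ = -76.53 / 111195 × 3600 = -2.478″.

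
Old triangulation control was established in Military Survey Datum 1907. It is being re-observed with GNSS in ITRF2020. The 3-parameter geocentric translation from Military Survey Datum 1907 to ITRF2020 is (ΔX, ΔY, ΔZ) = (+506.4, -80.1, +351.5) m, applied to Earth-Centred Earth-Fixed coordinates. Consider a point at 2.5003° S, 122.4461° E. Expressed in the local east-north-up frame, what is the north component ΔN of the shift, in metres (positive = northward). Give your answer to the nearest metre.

The local north axis is (−sin φ cos λ, −sin φ sin λ, cos φ), giving ΔN = -11.852 − 2.949 + 351.165 = 336.36 m.

ΔN = 336 m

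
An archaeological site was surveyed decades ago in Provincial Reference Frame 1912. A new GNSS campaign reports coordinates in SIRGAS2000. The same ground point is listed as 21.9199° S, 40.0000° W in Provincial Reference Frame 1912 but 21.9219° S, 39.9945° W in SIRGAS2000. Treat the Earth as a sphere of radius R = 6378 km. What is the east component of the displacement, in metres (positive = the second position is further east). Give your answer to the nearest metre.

Δφ = -21.9219° − -21.9199° = -0.0020°; Δλ = -39.9945° − -40.0000° = +0.0055°.
1° along a meridian = πR/180 = 111317 m.
ΔN = Δφ × 111317 = -222.6 m; ΔE = Δλ × 111317 × cos(-21.9199°) = +0.0055 × 111317 × 0.927707 = 568.0 m.

ΔE = 568 m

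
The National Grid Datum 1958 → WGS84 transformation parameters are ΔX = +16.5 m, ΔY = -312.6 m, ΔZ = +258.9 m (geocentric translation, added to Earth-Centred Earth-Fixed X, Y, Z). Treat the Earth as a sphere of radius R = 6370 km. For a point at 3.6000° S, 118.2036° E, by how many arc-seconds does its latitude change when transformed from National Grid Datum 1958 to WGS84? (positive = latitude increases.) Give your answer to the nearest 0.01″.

Δφ = 7.79″

sin φ = -0.062791, cos φ = 0.998027, sin λ = 0.881274, cos λ = -0.472606.
North component: ΔN = −sin φ cos λ·ΔX − sin φ sin λ·ΔY + cos φ·ΔZ = −(-0.062791)(-0.472606)(16.5) − (-0.062791)(0.881274)(-312.6) + (0.998027)(258.9) = 240.60 m.
1° of latitude spans πR/180 = 111177 m, so Δφ = 240.60 / 111177 × 3600 = 7.791″.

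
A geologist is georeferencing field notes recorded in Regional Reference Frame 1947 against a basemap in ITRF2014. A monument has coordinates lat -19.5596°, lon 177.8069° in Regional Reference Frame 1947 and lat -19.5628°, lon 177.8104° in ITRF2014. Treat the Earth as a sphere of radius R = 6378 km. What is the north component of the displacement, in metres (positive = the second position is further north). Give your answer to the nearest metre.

Δφ = -19.5628° − -19.5596° = -0.0032°; Δλ = 177.8104° − 177.8069° = +0.0035°.
1° along a meridian = πR/180 = 111317 m.
ΔN = Δφ × 111317 = -356.2 m; ΔE = Δλ × 111317 × cos(-19.5596°) = +0.0035 × 111317 × 0.942294 = 367.1 m.

ΔN = -356 m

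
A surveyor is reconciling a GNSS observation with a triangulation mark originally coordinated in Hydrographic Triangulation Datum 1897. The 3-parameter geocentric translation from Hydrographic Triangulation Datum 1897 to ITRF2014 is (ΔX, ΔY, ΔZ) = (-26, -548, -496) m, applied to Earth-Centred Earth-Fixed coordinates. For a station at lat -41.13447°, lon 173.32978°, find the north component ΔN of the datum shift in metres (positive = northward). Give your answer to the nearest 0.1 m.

At φ = -41.13447°, λ = 173.32978°: sin φ = -0.657828, cos φ = 0.753168, sin λ = 0.116155, cos λ = -0.993231.
ΔN = −sin φ cos λ·ΔX − sin φ sin λ·ΔY + cos φ·ΔZ = −(-0.657828)(-0.993231)(-26) − (-0.657828)(0.116155)(-548) + (0.753168)(-496) = -398.46 m.

ΔN = -398.5 m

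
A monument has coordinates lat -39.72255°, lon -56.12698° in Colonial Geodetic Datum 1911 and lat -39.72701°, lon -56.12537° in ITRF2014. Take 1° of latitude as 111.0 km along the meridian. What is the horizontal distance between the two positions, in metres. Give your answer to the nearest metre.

514 m

Δφ = -39.72701° − -39.72255° = -0.00446°; Δλ = -56.12537° − -56.12698° = +0.00161°.
ΔN = Δφ × 111000 = -495.1 m; ΔE = Δλ × 111000 × cos(-39.72255°) = +0.00161 × 111000 × 0.769148 = 137.5 m.
Distance = √(ΔE² + ΔN²) = √(137.5² + (-495.1)²) = 513.8 m.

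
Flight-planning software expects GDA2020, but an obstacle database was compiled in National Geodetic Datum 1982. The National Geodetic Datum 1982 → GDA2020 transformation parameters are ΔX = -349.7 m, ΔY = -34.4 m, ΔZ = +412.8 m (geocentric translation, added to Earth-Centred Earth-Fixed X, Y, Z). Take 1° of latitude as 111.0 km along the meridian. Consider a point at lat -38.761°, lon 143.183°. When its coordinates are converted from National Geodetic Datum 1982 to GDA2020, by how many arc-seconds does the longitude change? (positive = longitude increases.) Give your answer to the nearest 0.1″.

sin φ = -0.626073, cos φ = 0.779764, sin λ = 0.599261, cos λ = -0.800554.
East component: ΔE = −sin λ·ΔX + cos λ·ΔY = −(0.599261)(-349.7) + (-0.800554)(-34.4) = 237.10 m.
1° of latitude spans 111000 m; at latitude φ, 1° of longitude spans that × cos φ = 86553.8 m, so Δλ = 237.10 / 86553.8 × 3600 = 9.862″.

Δλ = 9.9″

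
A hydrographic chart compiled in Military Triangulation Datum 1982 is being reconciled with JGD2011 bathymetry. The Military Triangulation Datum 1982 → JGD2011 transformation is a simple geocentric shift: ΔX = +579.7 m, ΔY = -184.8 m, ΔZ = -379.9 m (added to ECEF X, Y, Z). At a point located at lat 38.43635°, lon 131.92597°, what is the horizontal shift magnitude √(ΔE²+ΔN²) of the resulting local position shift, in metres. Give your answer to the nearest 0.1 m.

At φ = 38.43635°, λ = 131.92597°: sin φ = 0.621645, cos φ = 0.783299, sin λ = 0.744009, cos λ = -0.668170.
ΔE = −sin λ·ΔX + cos λ·ΔY = −(0.744009)·(579.7) + (-0.668170)·(-184.8) = -307.82 m.
ΔN = −sin φ cos λ·ΔX − sin φ sin λ·ΔY + cos φ·ΔZ = −(0.621645)(-0.668170)(579.7) − (0.621645)(0.744009)(-184.8) + (0.783299)(-379.9) = 28.68 m.
Horizontal magnitude = √(ΔE² + ΔN²) = √((-307.82)² + 28.68²) = 309.16 m.

309.2 m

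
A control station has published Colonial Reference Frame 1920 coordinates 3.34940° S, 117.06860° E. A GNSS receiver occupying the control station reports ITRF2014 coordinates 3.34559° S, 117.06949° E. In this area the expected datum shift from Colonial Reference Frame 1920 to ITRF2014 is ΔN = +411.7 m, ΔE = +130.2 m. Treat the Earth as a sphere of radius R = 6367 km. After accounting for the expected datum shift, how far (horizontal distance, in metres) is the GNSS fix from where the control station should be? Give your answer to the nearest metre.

Observed coordinate differences: Δφ = +0.00381°, Δλ = +0.00089°.
Converting to metres (1° lat = 111125 m, cos φ = 0.998292): observed ΔN = 423.4 m, observed ΔE = 98.7 m.
Subtracting the expected shift leaves a residual of 423.4 − (411.7) = 11.7 m north and 98.7 − (130.2) = -31.5 m east.
Residual distance = √(11.7² + (-31.5)²) = 33.6 m.

34 m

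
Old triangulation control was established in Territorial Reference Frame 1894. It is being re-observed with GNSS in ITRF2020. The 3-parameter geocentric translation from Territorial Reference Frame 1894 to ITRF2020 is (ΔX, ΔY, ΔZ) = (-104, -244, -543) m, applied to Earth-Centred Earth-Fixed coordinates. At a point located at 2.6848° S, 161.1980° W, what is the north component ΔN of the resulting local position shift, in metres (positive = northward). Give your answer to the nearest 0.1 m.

At φ = -2.6848°, λ = -161.1980°: sin φ = -0.046841, cos φ = 0.998902, sin λ = -0.322299, cos λ = -0.946638.
ΔN = −sin φ cos λ·ΔX − sin φ sin λ·ΔY + cos φ·ΔZ = −(-0.046841)(-0.946638)(-104) − (-0.046841)(-0.322299)(-244) + (0.998902)(-543) = -534.11 m.

ΔN = -534.1 m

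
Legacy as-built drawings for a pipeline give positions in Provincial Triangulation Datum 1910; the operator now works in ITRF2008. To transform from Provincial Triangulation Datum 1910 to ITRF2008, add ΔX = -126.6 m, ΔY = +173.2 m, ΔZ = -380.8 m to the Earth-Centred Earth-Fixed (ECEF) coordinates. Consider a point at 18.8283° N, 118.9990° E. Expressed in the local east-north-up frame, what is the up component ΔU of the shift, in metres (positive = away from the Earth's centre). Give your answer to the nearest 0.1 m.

The local up (radial) axis is (cos φ cos λ, cos φ sin λ, sin φ), giving ΔU = 58.091 + 143.380 − 122.897 = 78.57 m.

ΔU = 78.6 m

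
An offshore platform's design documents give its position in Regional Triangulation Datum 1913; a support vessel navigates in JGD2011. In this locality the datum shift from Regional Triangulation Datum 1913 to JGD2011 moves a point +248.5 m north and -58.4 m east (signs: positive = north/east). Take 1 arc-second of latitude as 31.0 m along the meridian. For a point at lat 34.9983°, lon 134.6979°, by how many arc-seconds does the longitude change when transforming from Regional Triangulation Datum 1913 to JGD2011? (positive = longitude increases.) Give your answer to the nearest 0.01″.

At latitude 34.9983°, cos φ = 0.819169.
1″ of longitude at this latitude = 31.00 × cos φ = 25.3942 m, so Δλ = -58.4 / 25.3942 = -2.300″.

Δλ = -2.30″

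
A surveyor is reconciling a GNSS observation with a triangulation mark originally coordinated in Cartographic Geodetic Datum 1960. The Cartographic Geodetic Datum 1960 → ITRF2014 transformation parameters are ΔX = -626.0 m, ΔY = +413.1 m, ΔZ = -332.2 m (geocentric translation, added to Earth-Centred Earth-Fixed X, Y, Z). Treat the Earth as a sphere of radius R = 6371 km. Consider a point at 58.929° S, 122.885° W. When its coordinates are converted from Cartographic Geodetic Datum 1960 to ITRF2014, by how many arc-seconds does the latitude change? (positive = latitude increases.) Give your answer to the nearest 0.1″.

Δφ = -5.7″

sin φ = -0.856528, cos φ = 0.516100, sin λ = -0.839762, cos λ = -0.542955.
North component: ΔN = −sin φ cos λ·ΔX − sin φ sin λ·ΔY + cos φ·ΔZ = −(-0.856528)(-0.542955)(-626.0) − (-0.856528)(-0.839762)(413.1) + (0.516100)(-332.2) = -177.46 m.
1° of latitude spans πR/180 = 111195 m, so Δφ = -177.46 / 111195 × 3600 = -5.745″.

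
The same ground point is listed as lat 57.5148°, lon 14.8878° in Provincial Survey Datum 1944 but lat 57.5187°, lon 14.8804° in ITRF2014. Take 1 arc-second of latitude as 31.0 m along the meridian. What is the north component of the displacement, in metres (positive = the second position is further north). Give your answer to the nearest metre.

Δφ = 57.5187° − 57.5148° = +0.0039°; Δλ = 14.8804° − 14.8878° = -0.0074°.
1° of latitude = 3600 × 31.00 = 111600 m.
ΔN = Δφ × 111600 = 435.2 m; ΔE = Δλ × 111600 × cos(57.5148°) = -0.0074 × 111600 × 0.537082 = -443.5 m.

ΔN = 435 m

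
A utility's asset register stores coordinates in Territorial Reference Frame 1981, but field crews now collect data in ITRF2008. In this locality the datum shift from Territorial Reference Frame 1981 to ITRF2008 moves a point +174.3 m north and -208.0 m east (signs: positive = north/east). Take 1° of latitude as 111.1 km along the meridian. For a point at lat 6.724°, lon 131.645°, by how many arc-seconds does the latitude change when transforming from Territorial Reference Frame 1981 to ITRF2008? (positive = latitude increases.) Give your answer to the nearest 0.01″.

Δφ = 5.65″

1° of latitude = 111.1 km, so Δφ = 174.3 / 111100 = 0.0015689° = 5.648″.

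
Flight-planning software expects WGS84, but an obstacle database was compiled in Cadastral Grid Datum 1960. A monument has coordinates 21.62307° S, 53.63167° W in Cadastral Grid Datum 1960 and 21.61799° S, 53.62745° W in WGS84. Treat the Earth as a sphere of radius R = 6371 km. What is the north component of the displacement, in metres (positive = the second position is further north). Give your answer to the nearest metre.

ΔN = 565 m

Δφ = -21.61799° − -21.62307° = +0.00508°; Δλ = -53.62745° − -53.63167° = +0.00422°.
1° along a meridian = πR/180 = 111195 m.
ΔN = Δφ × 111195 = 564.9 m; ΔE = Δλ × 111195 × cos(-21.62307°) = +0.00422 × 111195 × 0.929628 = 436.2 m.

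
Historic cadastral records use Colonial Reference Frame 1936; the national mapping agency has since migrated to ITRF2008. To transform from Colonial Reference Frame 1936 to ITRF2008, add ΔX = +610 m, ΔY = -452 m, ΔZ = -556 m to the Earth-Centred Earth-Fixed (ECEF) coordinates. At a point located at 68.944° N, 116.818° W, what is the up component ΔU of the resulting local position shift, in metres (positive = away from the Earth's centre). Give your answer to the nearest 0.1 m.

At φ = 68.944°, λ = -116.818°: sin φ = 0.933230, cos φ = 0.359280, sin λ = -0.892444, cos λ = -0.451158.
ΔU = cos φ cos λ·ΔX + cos φ sin λ·ΔY + sin φ·ΔZ = (0.359280)(-0.451158)(610) + (0.359280)(-0.892444)(-452) + (0.933230)(-556) = -472.82 m.

ΔU = -472.8 m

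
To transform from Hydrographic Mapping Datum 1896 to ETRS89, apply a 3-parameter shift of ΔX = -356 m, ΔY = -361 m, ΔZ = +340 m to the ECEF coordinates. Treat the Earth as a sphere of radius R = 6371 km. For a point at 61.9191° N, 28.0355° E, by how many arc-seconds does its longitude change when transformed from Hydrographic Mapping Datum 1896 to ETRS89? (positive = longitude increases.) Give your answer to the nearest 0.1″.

Δλ = -10.4″

sin φ = 0.882284, cos φ = 0.470718, sin λ = 0.470019, cos λ = 0.882657.
East component: ΔE = −sin λ·ΔX + cos λ·ΔY = −(0.470019)(-356) + (0.882657)(-361) = -151.31 m.
1° of latitude spans πR/180 = 111195 m; at latitude φ, 1° of longitude spans that × cos φ = 52341.4 m, so Δλ = -151.31 / 52341.4 × 3600 = -10.407″.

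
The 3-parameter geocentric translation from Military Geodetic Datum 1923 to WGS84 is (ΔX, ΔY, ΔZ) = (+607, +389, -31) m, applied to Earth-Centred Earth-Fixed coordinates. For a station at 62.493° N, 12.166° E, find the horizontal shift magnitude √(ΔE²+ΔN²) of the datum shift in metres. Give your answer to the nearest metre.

663 m

The local east axis at (φ, λ) is (−sin λ, cos λ, 0), so ΔE = −sin(12.166°)·607 + cos(12.166°)·389 = 252.34 m.
The local north axis is (−sin φ cos λ, −sin φ sin λ, cos φ), giving ΔN = -526.290 − 72.712 − 14.318 = -613.32 m.
Horizontal magnitude = √(ΔE² + ΔN²) = √(252.34² + (-613.32)²) = 663.20 m.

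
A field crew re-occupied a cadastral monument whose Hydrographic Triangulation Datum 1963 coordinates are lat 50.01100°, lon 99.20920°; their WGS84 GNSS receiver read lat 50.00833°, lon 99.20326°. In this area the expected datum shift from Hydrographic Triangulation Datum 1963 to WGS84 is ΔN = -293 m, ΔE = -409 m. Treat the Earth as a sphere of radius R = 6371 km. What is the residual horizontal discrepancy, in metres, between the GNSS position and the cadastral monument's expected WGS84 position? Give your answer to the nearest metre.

16 m

Observed coordinate differences: Δφ = -0.00267°, Δλ = -0.00594°.
Converting to metres (1° lat = 111195 m, cos φ = 0.642641): observed ΔN = -296.9 m, observed ΔE = -424.5 m.
Subtracting the expected shift leaves a residual of -296.9 − (-293) = -3.9 m north and -424.5 − (-409) = -15.5 m east.
Residual distance = √((-3.9)² + (-15.5)²) = 15.9 m.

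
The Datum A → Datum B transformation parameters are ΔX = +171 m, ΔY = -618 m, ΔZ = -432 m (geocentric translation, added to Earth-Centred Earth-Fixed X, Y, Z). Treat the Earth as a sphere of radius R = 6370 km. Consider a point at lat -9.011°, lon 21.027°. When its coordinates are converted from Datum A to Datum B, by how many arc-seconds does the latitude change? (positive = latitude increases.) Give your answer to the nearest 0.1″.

Δφ = -14.1″

sin φ = -0.156624, cos φ = 0.987658, sin λ = 0.358808, cos λ = 0.933411.
North component: ΔN = −sin φ cos λ·ΔX − sin φ sin λ·ΔY + cos φ·ΔZ = −(-0.156624)(0.933411)(171) − (-0.156624)(0.358808)(-618) + (0.987658)(-432) = -436.40 m.
1° of latitude spans πR/180 = 111177 m, so Δφ = -436.40 / 111177 × 3600 = -14.131″.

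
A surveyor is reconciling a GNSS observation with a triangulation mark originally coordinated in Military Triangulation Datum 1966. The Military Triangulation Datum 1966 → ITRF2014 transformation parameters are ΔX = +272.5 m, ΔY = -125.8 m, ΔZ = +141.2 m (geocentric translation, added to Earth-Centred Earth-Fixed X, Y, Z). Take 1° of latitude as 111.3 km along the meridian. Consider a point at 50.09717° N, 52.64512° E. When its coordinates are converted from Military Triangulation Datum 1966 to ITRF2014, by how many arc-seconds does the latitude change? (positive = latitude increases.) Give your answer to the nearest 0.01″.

Δφ = 1.31″

sin φ = 0.767133, cos φ = 0.641488, sin λ = 0.794893, cos λ = 0.606750.
North component: ΔN = −sin φ cos λ·ΔX − sin φ sin λ·ΔY + cos φ·ΔZ = −(0.767133)(0.606750)(272.5) − (0.767133)(0.794893)(-125.8) + (0.641488)(141.2) = 40.45 m.
1° of latitude spans 111300 m, so Δφ = 40.45 / 111300 × 3600 = 1.308″.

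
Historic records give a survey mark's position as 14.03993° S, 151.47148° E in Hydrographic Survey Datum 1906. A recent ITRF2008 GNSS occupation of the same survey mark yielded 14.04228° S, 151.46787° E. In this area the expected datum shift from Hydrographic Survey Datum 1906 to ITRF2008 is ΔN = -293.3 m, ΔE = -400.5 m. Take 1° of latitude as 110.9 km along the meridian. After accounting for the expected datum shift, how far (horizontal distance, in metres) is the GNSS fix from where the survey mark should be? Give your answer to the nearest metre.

35 m

Observed coordinate differences: Δφ = -0.00235°, Δλ = -0.00361°.
Converting to metres (1° lat = 110900 m, cos φ = 0.970127): observed ΔN = -260.6 m, observed ΔE = -388.4 m.
Subtracting the expected shift leaves a residual of -260.6 − (-293.3) = 32.7 m north and -388.4 − (-400.5) = 12.1 m east.
Residual distance = √(32.7² + 12.1²) = 34.9 m.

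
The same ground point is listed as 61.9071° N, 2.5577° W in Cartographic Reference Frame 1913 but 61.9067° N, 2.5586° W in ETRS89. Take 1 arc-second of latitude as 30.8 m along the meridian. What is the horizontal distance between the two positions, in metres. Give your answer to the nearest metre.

65 m

Δφ = 61.9067° − 61.9071° = -0.0004°; Δλ = -2.5586° − -2.5577° = -0.0009°.
1° of latitude = 3600 × 30.80 = 110880 m.
ΔN = Δφ × 110880 = -44.4 m; ΔE = Δλ × 110880 × cos(61.9071°) = -0.0009 × 110880 × 0.470903 = -47.0 m.
Distance = √(ΔE² + ΔN²) = √((-47.0)² + (-44.4)²) = 64.6 m.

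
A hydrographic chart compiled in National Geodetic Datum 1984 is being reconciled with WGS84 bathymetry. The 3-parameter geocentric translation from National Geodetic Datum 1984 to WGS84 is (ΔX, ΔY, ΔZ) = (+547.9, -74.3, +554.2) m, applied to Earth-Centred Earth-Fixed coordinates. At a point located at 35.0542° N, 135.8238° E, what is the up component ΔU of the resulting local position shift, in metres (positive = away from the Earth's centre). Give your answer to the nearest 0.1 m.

ΔU = -45.8 m

At φ = 35.0542°, λ = 135.8238°: sin φ = 0.574351, cos φ = 0.818609, sin λ = 0.696867, cos λ = -0.717200.
ΔU = cos φ cos λ·ΔX + cos φ sin λ·ΔY + sin φ·ΔZ = (0.818609)(-0.717200)(547.9) + (0.818609)(0.696867)(-74.3) + (0.574351)(554.2) = -45.76 m.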